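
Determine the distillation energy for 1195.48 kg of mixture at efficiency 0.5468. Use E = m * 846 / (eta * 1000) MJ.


E = m * 846 / (eta * 1000)
= 1195.48 * 846 / (0.5468 * 1000)
= 1849.6271 MJ

1849.6271 MJ


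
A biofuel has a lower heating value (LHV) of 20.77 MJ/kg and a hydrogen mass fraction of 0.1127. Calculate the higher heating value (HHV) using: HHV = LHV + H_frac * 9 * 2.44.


HHV = LHV + H_frac * 9 * 2.44
= 20.77 + 0.1127 * 9 * 2.44
= 23.2449 MJ/kg

23.2449 MJ/kg


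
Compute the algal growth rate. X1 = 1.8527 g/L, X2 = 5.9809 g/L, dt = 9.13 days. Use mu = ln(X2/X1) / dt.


mu = ln(X2/X1) / dt
= ln(5.9809/1.8527) / 9.13
= 0.1284 per day

0.1284 per day


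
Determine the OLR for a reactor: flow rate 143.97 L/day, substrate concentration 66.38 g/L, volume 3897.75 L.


OLR = Q * S / V
= 143.97 * 66.38 / 3897.75
= 2.4519 g/L/day

2.4519 g/L/day


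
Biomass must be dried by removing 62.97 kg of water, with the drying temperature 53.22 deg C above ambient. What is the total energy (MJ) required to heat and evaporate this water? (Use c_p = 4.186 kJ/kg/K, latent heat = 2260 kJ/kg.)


E = m_water * (4.186 * dT + 2260) / 1000
= 62.97 * (4.186 * 53.22 + 2260) / 1000
= 156.3406 MJ

156.3406 MJ


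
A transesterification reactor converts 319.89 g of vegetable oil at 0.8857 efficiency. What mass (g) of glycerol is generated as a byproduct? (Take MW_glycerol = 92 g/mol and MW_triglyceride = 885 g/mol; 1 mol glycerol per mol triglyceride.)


glycerol = oil * conv * (92/885)
= 319.89 * 0.8857 * 92 / 885
= 29.4532 g

29.4532 g


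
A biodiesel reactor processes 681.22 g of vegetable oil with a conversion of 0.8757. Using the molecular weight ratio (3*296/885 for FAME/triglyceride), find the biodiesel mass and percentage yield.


m_FAME = oil * conv * (3 * 296 / 885) = oil * conv * (888/885)
= 681.22 * 0.8757 * 888 / 885
= 598.5665 g
Y = m_FAME / oil * 100 = conv * (888/885) * 100
= 0.8757 * 888 / 885 * 100
= 87.87%

598.5665 g FAME; Y = 87.87%


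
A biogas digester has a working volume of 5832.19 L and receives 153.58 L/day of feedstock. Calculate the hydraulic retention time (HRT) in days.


HRT = V / Q
= 5832.19 / 153.58
= 37.9749 days

37.9749 days


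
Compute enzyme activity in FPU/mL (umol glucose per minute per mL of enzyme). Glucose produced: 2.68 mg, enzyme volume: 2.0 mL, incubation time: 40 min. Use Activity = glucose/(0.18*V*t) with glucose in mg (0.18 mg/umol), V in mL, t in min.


Activity = glucose_mg / (0.18 mg/umol * V_mL * t_min)
= 2.68 / (0.18 * 2.0 * 40)
= 0.1861 FPU/mL

0.1861 FPU/mL


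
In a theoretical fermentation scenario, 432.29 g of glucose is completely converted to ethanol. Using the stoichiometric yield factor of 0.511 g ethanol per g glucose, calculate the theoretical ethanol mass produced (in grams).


Theoretical ethanol yield: m_EtOH = 0.511 * m_glucose
m_EtOH = 0.511 * 432.29 = 220.9002 g

220.9002 g


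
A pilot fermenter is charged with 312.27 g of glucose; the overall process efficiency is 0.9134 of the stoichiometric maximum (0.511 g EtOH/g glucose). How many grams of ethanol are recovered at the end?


Actual ethanol: m = 0.511 * 312.27 * 0.9134
m = 145.7512 g

145.7512 g


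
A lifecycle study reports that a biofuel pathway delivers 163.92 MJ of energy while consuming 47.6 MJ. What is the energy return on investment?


EROI = E_out / E_in
= 163.92 / 47.6
= 3.4437

3.4437


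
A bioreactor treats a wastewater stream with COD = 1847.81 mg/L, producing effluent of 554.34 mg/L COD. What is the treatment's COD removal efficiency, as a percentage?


eta = (COD_in - COD_out) / COD_in * 100
= (1847.81 - 554.34) / 1847.81 * 100
= 70.0002%

70.0002%


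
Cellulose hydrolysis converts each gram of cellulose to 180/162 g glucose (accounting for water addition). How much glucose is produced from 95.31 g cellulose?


glucose = cellulose * 180/162
= 95.31 * 180/162
= 105.9000 g

105.9000 g


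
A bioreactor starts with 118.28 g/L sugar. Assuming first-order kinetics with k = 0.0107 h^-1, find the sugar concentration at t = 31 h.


S = S0 * exp(-k * t)
S = 118.28 * exp(-0.0107 * 31)
S = 84.8899 g/L

84.8899 g/L


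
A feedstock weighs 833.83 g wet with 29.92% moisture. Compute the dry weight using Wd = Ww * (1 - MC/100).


Wd = Ww * (1 - MC/100)
= 833.83 * (1 - 29.92/100)
= 584.3481 g

584.3481 g


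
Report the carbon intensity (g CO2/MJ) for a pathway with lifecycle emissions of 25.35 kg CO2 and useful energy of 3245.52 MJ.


CI = CO2 * 1000 / E
= 25.35 * 1000 / 3245.52
= 7.8108 g CO2/MJ

7.8108 g CO2/MJ


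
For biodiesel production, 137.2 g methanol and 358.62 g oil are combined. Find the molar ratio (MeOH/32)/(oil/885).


Molar ratio = n_MeOH / n_oil = (MeOH/32) / (oil/885) = (MeOH * 885) / (32 * oil)
= (137.2 * 885) / (32 * 358.62)
= 10.5807

10.5807


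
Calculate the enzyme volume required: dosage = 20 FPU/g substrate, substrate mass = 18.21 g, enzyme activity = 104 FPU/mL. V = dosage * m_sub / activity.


V = dosage * m_sub / activity
V = 20 * 18.21 / 104
V = 3.5019 mL

3.5019 mL


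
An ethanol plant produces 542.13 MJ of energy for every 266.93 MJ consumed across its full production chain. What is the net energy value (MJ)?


NEV = E_out - E_in
= 542.13 - 266.93
= 275.2000 MJ

275.2000 MJ


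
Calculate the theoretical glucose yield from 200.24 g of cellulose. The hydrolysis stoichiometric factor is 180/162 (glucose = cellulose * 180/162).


glucose = cellulose * 180/162
= 200.24 * 180/162
= 222.4889 g

222.4889 g


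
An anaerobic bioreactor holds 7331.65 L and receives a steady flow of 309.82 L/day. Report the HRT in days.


HRT = V / Q
= 7331.65 / 309.82
= 23.6642 days

23.6642 days


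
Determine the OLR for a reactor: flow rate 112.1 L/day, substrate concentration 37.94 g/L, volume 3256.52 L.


OLR = Q * S / V
= 112.1 * 37.94 / 3256.52
= 1.3060 g/L/day

1.3060 g/L/day


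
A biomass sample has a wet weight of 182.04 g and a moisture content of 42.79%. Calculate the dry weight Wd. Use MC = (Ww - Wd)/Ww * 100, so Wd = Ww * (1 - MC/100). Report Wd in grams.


Wd = Ww * (1 - MC/100)
= 182.04 * (1 - 42.79/100)
= 104.1451 g

104.1451 g


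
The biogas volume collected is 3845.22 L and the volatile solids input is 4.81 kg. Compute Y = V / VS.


Y = V / VS
= 3845.22 / 4.81
= 799.4220 L/kg VS

799.4220 L/kg VS


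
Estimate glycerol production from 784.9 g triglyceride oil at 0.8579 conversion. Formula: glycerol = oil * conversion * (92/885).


glycerol = oil * conv * (92/885)
= 784.9 * 0.8579 * 92 / 885
= 69.9996 g

69.9996 g


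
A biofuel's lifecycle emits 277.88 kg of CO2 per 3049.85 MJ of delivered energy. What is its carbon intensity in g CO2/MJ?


CI = CO2 * 1000 / E
= 277.88 * 1000 / 3049.85
= 91.1127 g CO2/MJ

91.1127 g CO2/MJ


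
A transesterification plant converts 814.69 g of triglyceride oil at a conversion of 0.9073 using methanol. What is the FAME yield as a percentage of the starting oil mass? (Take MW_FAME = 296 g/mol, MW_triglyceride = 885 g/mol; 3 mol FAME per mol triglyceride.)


m_FAME = oil * conv * (3 * 296 / 885) = oil * conv * (888/885)
= 814.69 * 0.9073 * 888 / 885
= 741.6739 g
Y = m_FAME / oil * 100 = conv * (888/885) * 100
= 0.9073 * 888 / 885 * 100
= 91.04%

91.04%


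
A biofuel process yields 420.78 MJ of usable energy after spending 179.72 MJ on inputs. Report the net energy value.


NEV = E_out - E_in
= 420.78 - 179.72
= 241.0600 MJ

241.0600 MJ


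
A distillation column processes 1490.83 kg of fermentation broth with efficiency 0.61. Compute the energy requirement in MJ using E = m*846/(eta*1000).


E = m * 846 / (eta * 1000)
= 1490.83 * 846 / (0.61 * 1000)
= 2067.6101 MJ

2067.6101 MJ


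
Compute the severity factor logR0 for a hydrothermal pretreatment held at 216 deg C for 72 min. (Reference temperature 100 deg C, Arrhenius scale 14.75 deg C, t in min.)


logR0 = log10(t * exp((T - 100) / 14.75))
= log10(72 * exp((216 - 100) / 14.75))
= 5.2728

5.2728


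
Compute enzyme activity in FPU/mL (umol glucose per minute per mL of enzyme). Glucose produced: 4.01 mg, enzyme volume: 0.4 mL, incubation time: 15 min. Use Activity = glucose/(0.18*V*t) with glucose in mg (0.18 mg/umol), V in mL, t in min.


Activity = glucose_mg / (0.18 mg/umol * V_mL * t_min)
= 4.01 / (0.18 * 0.4 * 15)
= 3.7130 FPU/mL

3.7130 FPU/mL


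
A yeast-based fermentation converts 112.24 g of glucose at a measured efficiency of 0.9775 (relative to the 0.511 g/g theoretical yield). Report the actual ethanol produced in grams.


Actual ethanol: m = 0.511 * 112.24 * 0.9775
m = 56.0642 g

56.0642 g


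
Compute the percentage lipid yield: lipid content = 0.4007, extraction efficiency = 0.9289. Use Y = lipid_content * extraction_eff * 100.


Y = lipid_content * extraction_eff * 100
= 0.4007 * 0.9289 * 100
= 37.2210%

37.2210%


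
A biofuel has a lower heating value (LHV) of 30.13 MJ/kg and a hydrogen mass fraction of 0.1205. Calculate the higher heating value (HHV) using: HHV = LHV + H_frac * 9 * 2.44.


HHV = LHV + H_frac * 9 * 2.44
= 30.13 + 0.1205 * 9 * 2.44
= 32.7762 MJ/kg

32.7762 MJ/kg


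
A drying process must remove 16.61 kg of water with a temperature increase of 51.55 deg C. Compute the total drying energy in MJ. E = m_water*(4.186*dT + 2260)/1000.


E = m_water * (4.186 * dT + 2260) / 1000
= 16.61 * (4.186 * 51.55 + 2260) / 1000
= 41.1228 MJ

41.1228 MJ


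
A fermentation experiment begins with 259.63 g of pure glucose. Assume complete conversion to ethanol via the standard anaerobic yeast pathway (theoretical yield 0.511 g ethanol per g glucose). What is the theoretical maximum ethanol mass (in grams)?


Theoretical ethanol yield: m_EtOH = 0.511 * m_glucose
m_EtOH = 0.511 * 259.63 = 132.6709 g

132.6709 g


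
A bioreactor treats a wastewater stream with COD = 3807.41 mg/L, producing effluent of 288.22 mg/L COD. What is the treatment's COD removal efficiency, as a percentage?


eta = (COD_in - COD_out) / COD_in * 100
= (3807.41 - 288.22) / 3807.41 * 100
= 92.4300%

92.4300%


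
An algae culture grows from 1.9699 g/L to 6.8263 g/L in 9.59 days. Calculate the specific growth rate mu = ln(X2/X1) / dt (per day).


mu = ln(X2/X1) / dt
= ln(6.8263/1.9699) / 9.59
= 0.1296 per day

0.1296 per day


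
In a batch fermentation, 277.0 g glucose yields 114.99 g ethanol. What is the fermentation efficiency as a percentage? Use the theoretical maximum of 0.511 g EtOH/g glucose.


Fermentation efficiency = (actual / (0.511 * glucose)) * 100
= (114.99 / (0.511 * 277.0)) * 100
= 81.2380%

81.2380%


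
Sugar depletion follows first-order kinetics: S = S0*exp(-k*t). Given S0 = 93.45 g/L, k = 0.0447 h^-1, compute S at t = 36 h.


S = S0 * exp(-k * t)
S = 93.45 * exp(-0.0447 * 36)
S = 18.6944 g/L

18.6944 g/L


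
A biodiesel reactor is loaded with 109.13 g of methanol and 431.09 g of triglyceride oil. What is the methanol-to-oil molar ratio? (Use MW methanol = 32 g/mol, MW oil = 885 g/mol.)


Molar ratio = n_MeOH / n_oil = (MeOH/32) / (oil/885) = (MeOH * 885) / (32 * oil)
= (109.13 * 885) / (32 * 431.09)
= 7.0012

7.0012


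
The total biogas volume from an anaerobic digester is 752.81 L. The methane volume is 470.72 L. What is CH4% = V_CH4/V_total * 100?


CH4% = V_CH4 / V_total * 100
= 470.72 / 752.81 * 100
= 62.5284%

62.5284%


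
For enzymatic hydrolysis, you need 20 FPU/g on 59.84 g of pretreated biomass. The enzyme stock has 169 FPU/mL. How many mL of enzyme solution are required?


V = dosage * m_sub / activity
V = 20 * 59.84 / 169
V = 7.0817 mL

7.0817 mL


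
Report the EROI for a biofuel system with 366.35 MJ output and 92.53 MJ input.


EROI = E_out / E_in
= 366.35 / 92.53
= 3.9593

3.9593


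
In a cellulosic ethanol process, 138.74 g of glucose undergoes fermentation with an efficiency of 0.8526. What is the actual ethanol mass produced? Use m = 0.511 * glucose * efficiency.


Actual ethanol: m = 0.511 * 138.74 * 0.8526
m = 60.4460 g

60.4460 g


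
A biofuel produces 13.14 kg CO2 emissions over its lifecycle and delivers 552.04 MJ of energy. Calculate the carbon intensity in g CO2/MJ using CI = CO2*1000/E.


CI = CO2 * 1000 / E
= 13.14 * 1000 / 552.04
= 23.8026 g CO2/MJ

23.8026 g CO2/MJ


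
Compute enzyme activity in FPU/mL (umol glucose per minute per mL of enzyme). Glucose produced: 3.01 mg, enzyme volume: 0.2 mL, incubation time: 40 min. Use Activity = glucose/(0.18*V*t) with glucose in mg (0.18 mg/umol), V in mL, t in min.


Activity = glucose_mg / (0.18 mg/umol * V_mL * t_min)
= 3.01 / (0.18 * 0.2 * 40)
= 2.0903 FPU/mL

2.0903 FPU/mL


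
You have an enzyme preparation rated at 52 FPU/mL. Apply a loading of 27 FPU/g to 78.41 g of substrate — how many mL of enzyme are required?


V = dosage * m_sub / activity
V = 27 * 78.41 / 52
V = 40.7129 mL

40.7129 mL


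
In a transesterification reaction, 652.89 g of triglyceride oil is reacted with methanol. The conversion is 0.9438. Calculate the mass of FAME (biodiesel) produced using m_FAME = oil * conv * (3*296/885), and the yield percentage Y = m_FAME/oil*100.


m_FAME = oil * conv * (3 * 296 / 885) = oil * conv * (888/885)
= 652.89 * 0.9438 * 888 / 885
= 618.2864 g
Y = m_FAME / oil * 100 = conv * (888/885) * 100
= 0.9438 * 888 / 885 * 100
= 94.70%

618.2864 g FAME; Y = 94.70%


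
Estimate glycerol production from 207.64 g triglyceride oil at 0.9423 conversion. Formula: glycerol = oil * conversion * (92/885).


glycerol = oil * conv * (92/885)
= 207.64 * 0.9423 * 92 / 885
= 20.3397 g

20.3397 g


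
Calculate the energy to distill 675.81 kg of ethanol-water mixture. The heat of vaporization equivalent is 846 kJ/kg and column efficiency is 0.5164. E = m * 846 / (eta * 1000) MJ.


E = m * 846 / (eta * 1000)
= 675.81 * 846 / (0.5164 * 1000)
= 1107.1558 MJ

1107.1558 MJ


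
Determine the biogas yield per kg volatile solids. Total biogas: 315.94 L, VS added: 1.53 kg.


Y = V / VS
= 315.94 / 1.53
= 206.4967 L/kg VS

206.4967 L/kg VS


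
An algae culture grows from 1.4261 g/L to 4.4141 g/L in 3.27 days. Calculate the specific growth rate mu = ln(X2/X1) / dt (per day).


mu = ln(X2/X1) / dt
= ln(4.4141/1.4261) / 3.27
= 0.3455 per day

0.3455 per day


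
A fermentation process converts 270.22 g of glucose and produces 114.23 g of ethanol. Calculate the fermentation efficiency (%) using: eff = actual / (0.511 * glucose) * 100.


Fermentation efficiency = (actual / (0.511 * glucose)) * 100
= (114.23 / (0.511 * 270.22)) * 100
= 82.7260%

82.7260%


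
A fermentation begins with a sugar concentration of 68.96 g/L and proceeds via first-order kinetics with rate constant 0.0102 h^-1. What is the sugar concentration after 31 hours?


S = S0 * exp(-k * t)
S = 68.96 * exp(-0.0102 * 31)
S = 50.2659 g/L

50.2659 g/L


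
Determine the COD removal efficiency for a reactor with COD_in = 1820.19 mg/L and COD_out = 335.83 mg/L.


eta = (COD_in - COD_out) / COD_in * 100
= (1820.19 - 335.83) / 1820.19 * 100
= 81.5497%

81.5497%


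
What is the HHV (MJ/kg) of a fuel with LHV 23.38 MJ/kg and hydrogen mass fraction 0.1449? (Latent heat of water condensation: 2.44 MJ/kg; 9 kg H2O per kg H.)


HHV = LHV + H_frac * 9 * 2.44
= 23.38 + 0.1449 * 9 * 2.44
= 26.5620 MJ/kg

26.5620 MJ/kg


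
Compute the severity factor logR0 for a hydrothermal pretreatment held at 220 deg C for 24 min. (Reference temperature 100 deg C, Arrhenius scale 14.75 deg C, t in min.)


logR0 = log10(t * exp((T - 100) / 14.75))
= log10(24 * exp((220 - 100) / 14.75))
= 4.9135

4.9135


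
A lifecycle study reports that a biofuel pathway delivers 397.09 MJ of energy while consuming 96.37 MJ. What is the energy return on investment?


EROI = E_out / E_in
= 397.09 / 96.37
= 4.1205

4.1205


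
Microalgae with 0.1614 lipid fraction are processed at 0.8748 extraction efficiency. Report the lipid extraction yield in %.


Y = lipid_content * extraction_eff * 100
= 0.1614 * 0.8748 * 100
= 14.1193%

14.1193%


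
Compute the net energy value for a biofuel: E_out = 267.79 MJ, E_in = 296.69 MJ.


NEV = E_out - E_in
= 267.79 - 296.69
= -28.9000 MJ

-28.9000 MJ


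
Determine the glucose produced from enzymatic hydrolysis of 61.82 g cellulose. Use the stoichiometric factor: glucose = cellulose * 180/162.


glucose = cellulose * 180/162
= 61.82 * 180/162
= 68.6889 g

68.6889 g


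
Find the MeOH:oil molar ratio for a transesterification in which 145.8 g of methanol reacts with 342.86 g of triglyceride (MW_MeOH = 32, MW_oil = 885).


Molar ratio = n_MeOH / n_oil = (MeOH/32) / (oil/885) = (MeOH * 885) / (32 * oil)
= (145.8 * 885) / (32 * 342.86)
= 11.7607

11.7607


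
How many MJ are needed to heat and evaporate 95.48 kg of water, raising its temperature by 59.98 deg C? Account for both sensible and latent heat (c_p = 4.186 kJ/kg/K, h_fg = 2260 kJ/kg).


E = m_water * (4.186 * dT + 2260) / 1000
= 95.48 * (4.186 * 59.98 + 2260) / 1000
= 239.7576 MJ

239.7576 MJ


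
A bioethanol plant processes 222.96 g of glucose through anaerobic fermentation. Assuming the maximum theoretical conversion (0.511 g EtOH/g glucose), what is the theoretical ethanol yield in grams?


Theoretical ethanol yield: m_EtOH = 0.511 * m_glucose
m_EtOH = 0.511 * 222.96 = 113.9326 g

113.9326 g


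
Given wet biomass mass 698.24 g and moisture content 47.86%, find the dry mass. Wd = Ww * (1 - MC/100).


Wd = Ww * (1 - MC/100)
= 698.24 * (1 - 47.86/100)
= 364.0623 g

364.0623 g


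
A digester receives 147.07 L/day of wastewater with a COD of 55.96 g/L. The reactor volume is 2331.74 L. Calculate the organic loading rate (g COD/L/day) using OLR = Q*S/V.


OLR = Q * S / V
= 147.07 * 55.96 / 2331.74
= 3.5296 g/L/day

3.5296 g/L/day


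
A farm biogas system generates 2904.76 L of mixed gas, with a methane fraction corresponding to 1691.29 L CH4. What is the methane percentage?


CH4% = V_CH4 / V_total * 100
= 1691.29 / 2904.76 * 100
= 58.2248%

58.2248%


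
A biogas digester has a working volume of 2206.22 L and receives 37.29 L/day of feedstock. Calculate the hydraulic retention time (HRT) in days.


HRT = V / Q
= 2206.22 / 37.29
= 59.1639 days

59.1639 days


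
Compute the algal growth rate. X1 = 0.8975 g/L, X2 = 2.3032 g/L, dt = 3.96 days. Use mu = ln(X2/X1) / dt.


mu = ln(X2/X1) / dt
= ln(2.3032/0.8975) / 3.96
= 0.2380 per day

0.2380 per day


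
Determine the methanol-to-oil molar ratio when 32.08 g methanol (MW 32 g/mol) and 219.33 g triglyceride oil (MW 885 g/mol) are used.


Molar ratio = n_MeOH / n_oil = (MeOH/32) / (oil/885) = (MeOH * 885) / (32 * oil)
= (32.08 * 885) / (32 * 219.33)
= 4.0451

4.0451


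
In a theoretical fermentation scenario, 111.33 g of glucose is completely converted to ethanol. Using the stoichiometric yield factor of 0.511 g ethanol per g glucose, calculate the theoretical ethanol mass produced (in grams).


Theoretical ethanol yield: m_EtOH = 0.511 * m_glucose
m_EtOH = 0.511 * 111.33 = 56.8896 g

56.8896 g


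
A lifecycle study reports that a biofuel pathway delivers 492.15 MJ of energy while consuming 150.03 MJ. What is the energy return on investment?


EROI = E_out / E_in
= 492.15 / 150.03
= 3.2803

3.2803


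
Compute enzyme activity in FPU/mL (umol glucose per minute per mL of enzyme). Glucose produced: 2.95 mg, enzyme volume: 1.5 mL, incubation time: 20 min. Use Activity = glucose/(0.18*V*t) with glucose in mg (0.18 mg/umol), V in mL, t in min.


Activity = glucose_mg / (0.18 mg/umol * V_mL * t_min)
= 2.95 / (0.18 * 1.5 * 20)
= 0.5463 FPU/mL

0.5463 FPU/mL


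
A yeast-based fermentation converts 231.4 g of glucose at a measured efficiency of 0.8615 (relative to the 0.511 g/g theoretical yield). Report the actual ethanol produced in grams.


Actual ethanol: m = 0.511 * 231.4 * 0.8615
m = 101.8684 g

101.8684 g


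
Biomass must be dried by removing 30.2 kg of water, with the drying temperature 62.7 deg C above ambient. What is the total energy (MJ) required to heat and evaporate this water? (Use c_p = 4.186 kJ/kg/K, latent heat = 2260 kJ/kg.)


E = m_water * (4.186 * dT + 2260) / 1000
= 30.2 * (4.186 * 62.7 + 2260) / 1000
= 76.1784 MJ

76.1784 MJ


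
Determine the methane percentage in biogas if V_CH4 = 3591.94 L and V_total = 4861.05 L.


CH4% = V_CH4 / V_total * 100
= 3591.94 / 4861.05 * 100
= 73.8923%

73.8923%


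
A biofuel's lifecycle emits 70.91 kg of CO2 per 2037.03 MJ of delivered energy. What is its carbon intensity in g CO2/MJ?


CI = CO2 * 1000 / E
= 70.91 * 1000 / 2037.03
= 34.8105 g CO2/MJ

34.8105 g CO2/MJ


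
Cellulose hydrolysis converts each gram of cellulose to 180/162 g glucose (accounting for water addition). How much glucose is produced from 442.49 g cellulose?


glucose = cellulose * 180/162
= 442.49 * 180/162
= 491.6556 g

491.6556 g


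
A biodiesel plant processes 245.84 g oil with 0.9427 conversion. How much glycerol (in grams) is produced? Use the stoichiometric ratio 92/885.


glycerol = oil * conv * (92/885)
= 245.84 * 0.9427 * 92 / 885
= 24.0919 g

24.0919 g


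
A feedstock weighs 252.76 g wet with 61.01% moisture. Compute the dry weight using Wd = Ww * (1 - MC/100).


Wd = Ww * (1 - MC/100)
= 252.76 * (1 - 61.01/100)
= 98.5511 g

98.5511 g


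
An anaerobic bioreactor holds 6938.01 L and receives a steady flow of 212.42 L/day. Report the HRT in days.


HRT = V / Q
= 6938.01 / 212.42
= 32.6618 days

32.6618 days


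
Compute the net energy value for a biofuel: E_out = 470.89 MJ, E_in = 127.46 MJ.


NEV = E_out - E_in
= 470.89 - 127.46
= 343.4300 MJ

343.4300 MJ


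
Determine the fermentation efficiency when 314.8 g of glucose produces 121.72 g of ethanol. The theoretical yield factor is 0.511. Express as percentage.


Fermentation efficiency = (actual / (0.511 * glucose)) * 100
= (121.72 / (0.511 * 314.8)) * 100
= 75.6670%

75.6670%


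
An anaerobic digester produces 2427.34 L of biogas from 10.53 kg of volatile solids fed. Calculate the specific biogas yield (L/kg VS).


Y = V / VS
= 2427.34 / 10.53
= 230.5166 L/kg VS

230.5166 L/kg VS


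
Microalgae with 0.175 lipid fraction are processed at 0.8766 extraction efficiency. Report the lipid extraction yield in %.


Y = lipid_content * extraction_eff * 100
= 0.175 * 0.8766 * 100
= 15.3405%

15.3405%


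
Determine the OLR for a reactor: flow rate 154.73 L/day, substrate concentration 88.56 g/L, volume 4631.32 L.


OLR = Q * S / V
= 154.73 * 88.56 / 4631.32
= 2.9587 g/L/day

2.9587 g/L/day


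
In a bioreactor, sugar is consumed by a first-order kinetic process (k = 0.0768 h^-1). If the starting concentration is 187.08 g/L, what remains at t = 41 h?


S = S0 * exp(-k * t)
S = 187.08 * exp(-0.0768 * 41)
S = 8.0264 g/L

8.0264 g/L


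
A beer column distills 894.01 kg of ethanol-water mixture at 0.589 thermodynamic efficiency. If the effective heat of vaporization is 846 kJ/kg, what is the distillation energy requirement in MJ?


E = m * 846 / (eta * 1000)
= 894.01 * 846 / (0.589 * 1000)
= 1284.0959 MJ

1284.0959 MJ


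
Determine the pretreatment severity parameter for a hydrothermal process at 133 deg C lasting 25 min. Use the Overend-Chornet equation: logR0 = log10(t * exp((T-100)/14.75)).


logR0 = log10(t * exp((T - 100) / 14.75))
= log10(25 * exp((133 - 100) / 14.75))
= 2.3696

2.3696


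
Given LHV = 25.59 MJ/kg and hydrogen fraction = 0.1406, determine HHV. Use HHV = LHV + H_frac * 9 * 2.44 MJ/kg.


HHV = LHV + H_frac * 9 * 2.44
= 25.59 + 0.1406 * 9 * 2.44
= 28.6776 MJ/kg

28.6776 MJ/kg


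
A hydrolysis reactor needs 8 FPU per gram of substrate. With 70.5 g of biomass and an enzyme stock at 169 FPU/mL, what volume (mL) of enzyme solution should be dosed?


V = dosage * m_sub / activity
V = 8 * 70.5 / 169
V = 3.3373 mL

3.3373 mL


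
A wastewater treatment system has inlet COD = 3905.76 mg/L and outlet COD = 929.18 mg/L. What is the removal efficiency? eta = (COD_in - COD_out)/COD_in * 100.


eta = (COD_in - COD_out) / COD_in * 100
= (3905.76 - 929.18) / 3905.76 * 100
= 76.2100%

76.2100%


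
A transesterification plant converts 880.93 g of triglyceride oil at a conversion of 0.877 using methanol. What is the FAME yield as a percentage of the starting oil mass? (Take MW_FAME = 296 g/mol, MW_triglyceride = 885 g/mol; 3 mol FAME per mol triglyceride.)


m_FAME = oil * conv * (3 * 296 / 885) = oil * conv * (888/885)
= 880.93 * 0.877 * 888 / 885
= 775.1945 g
Y = m_FAME / oil * 100 = conv * (888/885) * 100
= 0.877 * 888 / 885 * 100
= 88.00%

88.00%


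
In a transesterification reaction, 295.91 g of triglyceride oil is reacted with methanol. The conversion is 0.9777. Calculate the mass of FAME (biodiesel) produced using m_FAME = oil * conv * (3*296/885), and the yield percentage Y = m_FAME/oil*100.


m_FAME = oil * conv * (3 * 296 / 885) = oil * conv * (888/885)
= 295.91 * 0.9777 * 888 / 885
= 290.2919 g
Y = m_FAME / oil * 100 = conv * (888/885) * 100
= 0.9777 * 888 / 885 * 100
= 98.10%

290.2919 g FAME; Y = 98.10%


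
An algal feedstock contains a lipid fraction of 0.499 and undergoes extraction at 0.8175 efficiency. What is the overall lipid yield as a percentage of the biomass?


Y = lipid_content * extraction_eff * 100
= 0.499 * 0.8175 * 100
= 40.7933%

40.7933%


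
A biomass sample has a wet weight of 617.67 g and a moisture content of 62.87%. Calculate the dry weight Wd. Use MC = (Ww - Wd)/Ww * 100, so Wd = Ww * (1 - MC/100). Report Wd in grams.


Wd = Ww * (1 - MC/100)
= 617.67 * (1 - 62.87/100)
= 229.3409 g

229.3409 g


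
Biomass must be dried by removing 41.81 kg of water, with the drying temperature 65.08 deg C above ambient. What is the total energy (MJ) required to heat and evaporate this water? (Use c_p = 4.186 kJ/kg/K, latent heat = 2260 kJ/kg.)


E = m_water * (4.186 * dT + 2260) / 1000
= 41.81 * (4.186 * 65.08 + 2260) / 1000
= 105.8807 MJ

105.8807 MJ


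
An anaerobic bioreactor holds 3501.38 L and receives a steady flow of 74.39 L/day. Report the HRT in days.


HRT = V / Q
= 3501.38 / 74.39
= 47.0679 days

47.0679 days


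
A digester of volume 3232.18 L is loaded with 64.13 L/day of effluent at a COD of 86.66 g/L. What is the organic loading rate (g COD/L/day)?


OLR = Q * S / V
= 64.13 * 86.66 / 3232.18
= 1.7194 g/L/day

1.7194 g/L/day


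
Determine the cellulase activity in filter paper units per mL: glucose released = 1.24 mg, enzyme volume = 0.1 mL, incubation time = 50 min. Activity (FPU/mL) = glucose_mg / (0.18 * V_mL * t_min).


Activity = glucose_mg / (0.18 mg/umol * V_mL * t_min)
= 1.24 / (0.18 * 0.1 * 50)
= 1.3778 FPU/mL

1.3778 FPU/mL


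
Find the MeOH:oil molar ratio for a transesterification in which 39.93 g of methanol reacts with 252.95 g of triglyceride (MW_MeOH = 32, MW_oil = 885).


Molar ratio = n_MeOH / n_oil = (MeOH/32) / (oil/885) = (MeOH * 885) / (32 * oil)
= (39.93 * 885) / (32 * 252.95)
= 4.3657

4.3657


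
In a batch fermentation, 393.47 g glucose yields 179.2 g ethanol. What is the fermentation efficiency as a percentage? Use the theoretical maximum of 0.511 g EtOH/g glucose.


Fermentation efficiency = (actual / (0.511 * glucose)) * 100
= (179.2 / (0.511 * 393.47)) * 100
= 89.1262%

89.1262%


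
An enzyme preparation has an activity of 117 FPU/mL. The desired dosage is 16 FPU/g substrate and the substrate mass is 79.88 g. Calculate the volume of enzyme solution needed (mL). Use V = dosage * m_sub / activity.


V = dosage * m_sub / activity
V = 16 * 79.88 / 117
V = 10.9238 mL

10.9238 mL


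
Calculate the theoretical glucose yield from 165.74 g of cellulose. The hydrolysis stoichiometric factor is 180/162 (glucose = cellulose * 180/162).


glucose = cellulose * 180/162
= 165.74 * 180/162
= 184.1556 g

184.1556 g


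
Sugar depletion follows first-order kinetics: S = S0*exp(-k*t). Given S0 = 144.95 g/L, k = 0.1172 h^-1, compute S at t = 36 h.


S = S0 * exp(-k * t)
S = 144.95 * exp(-0.1172 * 36)
S = 2.1323 g/L

2.1323 g/L


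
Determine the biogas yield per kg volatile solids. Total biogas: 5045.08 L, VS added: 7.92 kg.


Y = V / VS
= 5045.08 / 7.92
= 637.0051 L/kg VS

637.0051 L/kg VS


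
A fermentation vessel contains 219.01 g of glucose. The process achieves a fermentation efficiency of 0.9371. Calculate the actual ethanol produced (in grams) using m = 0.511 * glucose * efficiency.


Actual ethanol: m = 0.511 * 219.01 * 0.9371
m = 104.8747 g

104.8747 g


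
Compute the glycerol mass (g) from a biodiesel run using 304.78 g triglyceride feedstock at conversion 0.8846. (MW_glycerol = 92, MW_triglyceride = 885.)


glycerol = oil * conv * (92/885)
= 304.78 * 0.8846 * 92 / 885
= 28.0271 g

28.0271 g


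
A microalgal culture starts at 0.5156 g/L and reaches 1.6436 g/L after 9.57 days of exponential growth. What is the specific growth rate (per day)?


mu = ln(X2/X1) / dt
= ln(1.6436/0.5156) / 9.57
= 0.1211 per day

0.1211 per day


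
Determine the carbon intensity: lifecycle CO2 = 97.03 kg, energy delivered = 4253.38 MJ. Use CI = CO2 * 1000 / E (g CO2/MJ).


CI = CO2 * 1000 / E
= 97.03 * 1000 / 4253.38
= 22.8124 g CO2/MJ

22.8124 g CO2/MJ


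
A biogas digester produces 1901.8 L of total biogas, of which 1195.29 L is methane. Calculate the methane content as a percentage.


CH4% = V_CH4 / V_total * 100
= 1195.29 / 1901.8 * 100
= 62.8505%

62.8505%


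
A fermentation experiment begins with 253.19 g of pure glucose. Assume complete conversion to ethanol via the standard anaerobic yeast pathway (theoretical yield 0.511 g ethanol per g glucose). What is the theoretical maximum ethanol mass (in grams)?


Theoretical ethanol yield: m_EtOH = 0.511 * m_glucose
m_EtOH = 0.511 * 253.19 = 129.3801 g

129.3801 g


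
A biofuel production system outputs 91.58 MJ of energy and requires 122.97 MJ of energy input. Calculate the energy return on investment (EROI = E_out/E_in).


EROI = E_out / E_in
= 91.58 / 122.97
= 0.7447

0.7447


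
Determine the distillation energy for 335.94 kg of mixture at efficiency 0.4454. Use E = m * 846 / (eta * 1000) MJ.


E = m * 846 / (eta * 1000)
= 335.94 * 846 / (0.4454 * 1000)
= 638.0899 MJ

638.0899 MJ


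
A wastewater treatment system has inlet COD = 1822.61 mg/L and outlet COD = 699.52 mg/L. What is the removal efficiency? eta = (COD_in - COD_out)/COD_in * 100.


eta = (COD_in - COD_out) / COD_in * 100
= (1822.61 - 699.52) / 1822.61 * 100
= 61.6199%

61.6199%


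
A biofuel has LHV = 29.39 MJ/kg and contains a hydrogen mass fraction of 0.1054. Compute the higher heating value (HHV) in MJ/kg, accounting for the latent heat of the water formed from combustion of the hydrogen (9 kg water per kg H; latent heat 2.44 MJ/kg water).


HHV = LHV + H_frac * 9 * 2.44
= 29.39 + 0.1054 * 9 * 2.44
= 31.7046 MJ/kg

31.7046 MJ/kg


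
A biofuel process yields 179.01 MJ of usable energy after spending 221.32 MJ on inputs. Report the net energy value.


NEV = E_out - E_in
= 179.01 - 221.32
= -42.3100 MJ

-42.3100 MJ


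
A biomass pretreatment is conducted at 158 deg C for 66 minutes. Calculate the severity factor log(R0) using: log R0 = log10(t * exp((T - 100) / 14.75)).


logR0 = log10(t * exp((T - 100) / 14.75))
= log10(66 * exp((158 - 100) / 14.75))
= 3.5273

3.5273


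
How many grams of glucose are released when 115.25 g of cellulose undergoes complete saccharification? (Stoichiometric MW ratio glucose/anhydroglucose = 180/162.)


glucose = cellulose * 180/162
= 115.25 * 180/162
= 128.0556 g

128.0556 g


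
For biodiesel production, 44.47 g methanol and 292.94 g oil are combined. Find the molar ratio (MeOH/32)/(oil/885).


Molar ratio = n_MeOH / n_oil = (MeOH/32) / (oil/885) = (MeOH * 885) / (32 * oil)
= (44.47 * 885) / (32 * 292.94)
= 4.1984

4.1984


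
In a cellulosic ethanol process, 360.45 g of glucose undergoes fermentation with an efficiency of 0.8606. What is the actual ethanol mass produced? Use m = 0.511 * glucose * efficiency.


Actual ethanol: m = 0.511 * 360.45 * 0.8606
m = 158.5139 g

158.5139 g


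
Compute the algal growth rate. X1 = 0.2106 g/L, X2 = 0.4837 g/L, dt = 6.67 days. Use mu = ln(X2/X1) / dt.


mu = ln(X2/X1) / dt
= ln(0.4837/0.2106) / 6.67
= 0.1247 per day

0.1247 per day


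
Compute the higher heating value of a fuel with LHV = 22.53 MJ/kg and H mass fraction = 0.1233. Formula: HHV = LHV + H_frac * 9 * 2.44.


HHV = LHV + H_frac * 9 * 2.44
= 22.53 + 0.1233 * 9 * 2.44
= 25.2377 MJ/kg

25.2377 MJ/kg


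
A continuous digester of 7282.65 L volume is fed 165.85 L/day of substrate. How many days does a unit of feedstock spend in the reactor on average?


HRT = V / Q
= 7282.65 / 165.85
= 43.9111 days

43.9111 days


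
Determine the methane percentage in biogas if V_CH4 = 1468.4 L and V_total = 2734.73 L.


CH4% = V_CH4 / V_total * 100
= 1468.4 / 2734.73 * 100
= 53.6945%

53.6945%


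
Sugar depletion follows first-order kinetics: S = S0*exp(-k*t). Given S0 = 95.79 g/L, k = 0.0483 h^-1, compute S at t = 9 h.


S = S0 * exp(-k * t)
S = 95.79 * exp(-0.0483 * 9)
S = 62.0201 g/L

62.0201 g/L


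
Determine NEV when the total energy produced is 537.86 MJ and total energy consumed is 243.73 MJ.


NEV = E_out - E_in
= 537.86 - 243.73
= 294.1300 MJ

294.1300 MJ


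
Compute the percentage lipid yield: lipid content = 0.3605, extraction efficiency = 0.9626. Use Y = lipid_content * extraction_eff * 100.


Y = lipid_content * extraction_eff * 100
= 0.3605 * 0.9626 * 100
= 34.7017%

34.7017%


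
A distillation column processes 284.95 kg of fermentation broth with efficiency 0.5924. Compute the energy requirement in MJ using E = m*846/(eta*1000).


E = m * 846 / (eta * 1000)
= 284.95 * 846 / (0.5924 * 1000)
= 406.9340 MJ

406.9340 MJ


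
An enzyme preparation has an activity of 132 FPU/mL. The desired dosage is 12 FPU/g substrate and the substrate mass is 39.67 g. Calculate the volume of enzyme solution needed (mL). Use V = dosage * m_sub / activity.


V = dosage * m_sub / activity
V = 12 * 39.67 / 132
V = 3.6064 mL

3.6064 mL


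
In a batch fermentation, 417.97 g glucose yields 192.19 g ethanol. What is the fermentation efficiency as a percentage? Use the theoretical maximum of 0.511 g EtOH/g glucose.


Fermentation efficiency = (actual / (0.511 * glucose)) * 100
= (192.19 / (0.511 * 417.97)) * 100
= 89.9839%

89.9839%


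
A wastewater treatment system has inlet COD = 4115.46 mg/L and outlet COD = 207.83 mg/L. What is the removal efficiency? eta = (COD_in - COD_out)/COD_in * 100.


eta = (COD_in - COD_out) / COD_in * 100
= (4115.46 - 207.83) / 4115.46 * 100
= 94.9500%

94.9500%


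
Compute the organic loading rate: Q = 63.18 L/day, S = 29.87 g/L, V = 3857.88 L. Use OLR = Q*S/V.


OLR = Q * S / V
= 63.18 * 29.87 / 3857.88
= 0.4892 g/L/day

0.4892 g/L/day


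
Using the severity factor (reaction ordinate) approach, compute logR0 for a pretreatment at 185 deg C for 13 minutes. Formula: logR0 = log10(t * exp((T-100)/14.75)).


logR0 = log10(t * exp((T - 100) / 14.75))
= log10(13 * exp((185 - 100) / 14.75))
= 3.6167

3.6167


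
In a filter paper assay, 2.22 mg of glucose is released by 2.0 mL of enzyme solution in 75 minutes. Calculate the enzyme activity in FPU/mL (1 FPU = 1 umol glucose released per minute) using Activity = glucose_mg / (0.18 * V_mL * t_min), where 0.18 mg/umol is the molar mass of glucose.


Activity = glucose_mg / (0.18 mg/umol * V_mL * t_min)
= 2.22 / (0.18 * 2.0 * 75)
= 0.0822 FPU/mL

0.0822 FPU/mL


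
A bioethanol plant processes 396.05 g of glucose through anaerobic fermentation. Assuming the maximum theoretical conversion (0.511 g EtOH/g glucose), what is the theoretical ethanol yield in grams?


Theoretical ethanol yield: m_EtOH = 0.511 * m_glucose
m_EtOH = 0.511 * 396.05 = 202.3816 g

202.3816 g


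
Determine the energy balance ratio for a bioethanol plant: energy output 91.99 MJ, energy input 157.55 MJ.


EROI = E_out / E_in
= 91.99 / 157.55
= 0.5839

0.5839


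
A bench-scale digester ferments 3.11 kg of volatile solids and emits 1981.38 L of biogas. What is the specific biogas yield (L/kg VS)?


Y = V / VS
= 1981.38 / 3.11
= 637.0997 L/kg VS

637.0997 L/kg VS


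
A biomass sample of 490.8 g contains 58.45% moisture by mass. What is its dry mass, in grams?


Wd = Ww * (1 - MC/100)
= 490.8 * (1 - 58.45/100)
= 203.9274 g

203.9274 g


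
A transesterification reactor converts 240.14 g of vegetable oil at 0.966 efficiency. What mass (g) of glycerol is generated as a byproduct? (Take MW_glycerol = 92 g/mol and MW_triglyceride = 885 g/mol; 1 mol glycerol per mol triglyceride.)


glycerol = oil * conv * (92/885)
= 240.14 * 0.966 * 92 / 885
= 24.1149 g

24.1149 g


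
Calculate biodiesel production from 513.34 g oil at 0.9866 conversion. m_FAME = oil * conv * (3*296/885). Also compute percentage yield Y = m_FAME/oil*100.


m_FAME = oil * conv * (3 * 296 / 885) = oil * conv * (888/885)
= 513.34 * 0.9866 * 888 / 885
= 508.1781 g
Y = m_FAME / oil * 100 = conv * (888/885) * 100
= 0.9866 * 888 / 885 * 100
= 98.99%

508.1781 g FAME; Y = 98.99%


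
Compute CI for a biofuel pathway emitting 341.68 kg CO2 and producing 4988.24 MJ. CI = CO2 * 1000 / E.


CI = CO2 * 1000 / E
= 341.68 * 1000 / 4988.24
= 68.4971 g CO2/MJ

68.4971 g CO2/MJ


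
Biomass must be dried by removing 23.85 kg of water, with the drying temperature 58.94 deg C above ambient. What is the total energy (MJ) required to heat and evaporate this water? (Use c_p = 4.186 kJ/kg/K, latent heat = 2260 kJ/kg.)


E = m_water * (4.186 * dT + 2260) / 1000
= 23.85 * (4.186 * 58.94 + 2260) / 1000
= 59.7853 MJ

59.7853 MJ


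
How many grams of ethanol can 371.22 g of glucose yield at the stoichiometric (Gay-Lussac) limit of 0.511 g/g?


Theoretical ethanol yield: m_EtOH = 0.511 * m_glucose
m_EtOH = 0.511 * 371.22 = 189.6934 g

189.6934 g


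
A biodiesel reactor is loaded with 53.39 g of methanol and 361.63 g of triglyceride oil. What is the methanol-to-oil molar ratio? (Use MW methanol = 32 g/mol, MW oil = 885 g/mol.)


Molar ratio = n_MeOH / n_oil = (MeOH/32) / (oil/885) = (MeOH * 885) / (32 * oil)
= (53.39 * 885) / (32 * 361.63)
= 4.0831

4.0831


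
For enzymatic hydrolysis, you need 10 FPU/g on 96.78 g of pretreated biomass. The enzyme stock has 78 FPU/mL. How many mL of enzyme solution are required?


V = dosage * m_sub / activity
V = 10 * 96.78 / 78
V = 12.4077 mL

12.4077 mL


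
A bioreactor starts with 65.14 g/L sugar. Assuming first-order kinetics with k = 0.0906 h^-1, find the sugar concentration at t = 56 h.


S = S0 * exp(-k * t)
S = 65.14 * exp(-0.0906 * 56)
S = 0.4078 g/L

0.4078 g/L


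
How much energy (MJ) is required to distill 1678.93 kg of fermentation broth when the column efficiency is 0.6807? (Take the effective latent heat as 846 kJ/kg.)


E = m * 846 / (eta * 1000)
= 1678.93 * 846 / (0.6807 * 1000)
= 2086.6384 MJ

2086.6384 MJ


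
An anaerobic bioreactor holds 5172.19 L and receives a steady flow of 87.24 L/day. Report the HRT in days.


HRT = V / Q
= 5172.19 / 87.24
= 59.2869 days

59.2869 days


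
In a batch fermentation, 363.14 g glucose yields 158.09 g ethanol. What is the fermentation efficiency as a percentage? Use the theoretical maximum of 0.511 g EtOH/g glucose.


Fermentation efficiency = (actual / (0.511 * glucose)) * 100
= (158.09 / (0.511 * 363.14)) * 100
= 85.1941%

85.1941%


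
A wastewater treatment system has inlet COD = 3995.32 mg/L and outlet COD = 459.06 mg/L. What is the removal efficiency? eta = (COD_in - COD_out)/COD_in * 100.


eta = (COD_in - COD_out) / COD_in * 100
= (3995.32 - 459.06) / 3995.32 * 100
= 88.5101%

88.5101%
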